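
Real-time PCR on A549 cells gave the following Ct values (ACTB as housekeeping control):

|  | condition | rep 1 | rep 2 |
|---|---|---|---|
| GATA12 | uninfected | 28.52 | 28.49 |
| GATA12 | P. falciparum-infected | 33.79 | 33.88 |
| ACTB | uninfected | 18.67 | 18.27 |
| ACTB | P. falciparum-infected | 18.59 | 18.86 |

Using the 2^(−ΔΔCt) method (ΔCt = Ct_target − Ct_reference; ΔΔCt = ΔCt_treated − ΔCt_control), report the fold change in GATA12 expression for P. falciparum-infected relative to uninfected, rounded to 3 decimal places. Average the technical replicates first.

0.030

Mean Ct: GATA12 uninfected 28.505; GATA12 P. falciparum-infected 33.835; ACTB uninfected 18.470; ACTB P. falciparum-infected 18.725
ΔCt(uninfected) = 28.505 − 18.470 = 10.035
ΔCt(P. falciparum-infected) = 33.835 − 18.725 = 15.110
ΔΔCt = 15.110 − 10.035 = 5.075
Fold change = 2^(−5.075) = 0.0297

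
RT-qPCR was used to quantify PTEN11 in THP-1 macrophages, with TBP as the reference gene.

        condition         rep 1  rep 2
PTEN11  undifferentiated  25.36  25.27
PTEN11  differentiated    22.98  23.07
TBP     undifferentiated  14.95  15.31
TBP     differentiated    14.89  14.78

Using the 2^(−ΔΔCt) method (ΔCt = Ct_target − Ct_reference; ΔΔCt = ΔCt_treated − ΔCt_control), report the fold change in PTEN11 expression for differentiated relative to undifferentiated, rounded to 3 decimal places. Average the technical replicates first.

Mean Ct: PTEN11 undifferentiated 25.315; PTEN11 differentiated 23.025; TBP undifferentiated 15.130; TBP differentiated 14.835
ΔCt(undifferentiated) = 25.315 − 15.130 = 10.185
ΔCt(differentiated) = 23.025 − 14.835 = 8.190
ΔΔCt = 8.190 − 10.185 = -1.995
Fold change = 2^(−(-1.995)) = 2^1.995 = 3.9862

3.986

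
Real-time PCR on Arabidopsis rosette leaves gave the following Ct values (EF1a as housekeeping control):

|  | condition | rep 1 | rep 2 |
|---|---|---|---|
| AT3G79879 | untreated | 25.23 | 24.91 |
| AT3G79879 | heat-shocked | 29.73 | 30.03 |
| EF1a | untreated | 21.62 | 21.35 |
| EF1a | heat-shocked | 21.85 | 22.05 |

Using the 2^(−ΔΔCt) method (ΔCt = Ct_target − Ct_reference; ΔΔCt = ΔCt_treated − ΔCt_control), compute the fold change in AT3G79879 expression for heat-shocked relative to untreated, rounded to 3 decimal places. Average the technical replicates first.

Mean Ct: AT3G79879 untreated 25.070; AT3G79879 heat-shocked 29.880; EF1a untreated 21.485; EF1a heat-shocked 21.950
ΔCt(untreated) = 25.070 − 21.485 = 3.585
ΔCt(heat-shocked) = 29.880 − 21.950 = 7.930
ΔΔCt = 7.930 − 3.585 = 4.345
Fold change = 2^(−4.345) = 0.0492

0.049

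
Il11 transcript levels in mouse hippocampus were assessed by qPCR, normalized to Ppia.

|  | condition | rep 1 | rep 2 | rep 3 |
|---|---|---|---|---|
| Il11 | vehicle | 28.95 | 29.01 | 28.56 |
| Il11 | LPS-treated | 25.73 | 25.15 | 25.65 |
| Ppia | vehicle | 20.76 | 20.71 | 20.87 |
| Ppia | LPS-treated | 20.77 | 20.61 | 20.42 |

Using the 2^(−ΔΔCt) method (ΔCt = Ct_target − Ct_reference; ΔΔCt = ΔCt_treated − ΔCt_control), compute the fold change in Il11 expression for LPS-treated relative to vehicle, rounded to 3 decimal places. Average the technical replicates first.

8.877

Mean Ct: Il11 vehicle 28.840; Il11 LPS-treated 25.510; Ppia vehicle 20.780; Ppia LPS-treated 20.600
ΔCt(vehicle) = 28.840 − 20.780 = 8.060
ΔCt(LPS-treated) = 25.510 − 20.600 = 4.910
ΔΔCt = 4.910 − 8.060 = -3.150
Fold change = 2^(−(-3.150)) = 2^3.150 = 8.8766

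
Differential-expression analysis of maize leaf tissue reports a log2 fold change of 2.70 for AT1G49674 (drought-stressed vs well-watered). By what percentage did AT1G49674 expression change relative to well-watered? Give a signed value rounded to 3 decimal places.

Fold change = 2^(2.70) = 6.4980
Percent change = (FC − 1) × 100% = (6.4980 − 1) × 100 = 549.802%

549.802%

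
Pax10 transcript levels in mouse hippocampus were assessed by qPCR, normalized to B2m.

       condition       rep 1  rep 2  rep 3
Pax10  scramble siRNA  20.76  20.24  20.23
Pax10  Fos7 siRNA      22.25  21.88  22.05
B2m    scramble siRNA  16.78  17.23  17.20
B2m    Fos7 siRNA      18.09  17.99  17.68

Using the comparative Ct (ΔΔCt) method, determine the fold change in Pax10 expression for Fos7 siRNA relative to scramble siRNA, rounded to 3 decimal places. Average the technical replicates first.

Mean Ct: Pax10 scramble siRNA 20.410; Pax10 Fos7 siRNA 22.060; B2m scramble siRNA 17.070; B2m Fos7 siRNA 17.920
ΔCt(scramble siRNA) = 20.410 − 17.070 = 3.340
ΔCt(Fos7 siRNA) = 22.060 − 17.920 = 4.140
ΔΔCt = 4.140 − 3.340 = 0.800
Fold change = 2^(−0.800) = 0.5743

0.574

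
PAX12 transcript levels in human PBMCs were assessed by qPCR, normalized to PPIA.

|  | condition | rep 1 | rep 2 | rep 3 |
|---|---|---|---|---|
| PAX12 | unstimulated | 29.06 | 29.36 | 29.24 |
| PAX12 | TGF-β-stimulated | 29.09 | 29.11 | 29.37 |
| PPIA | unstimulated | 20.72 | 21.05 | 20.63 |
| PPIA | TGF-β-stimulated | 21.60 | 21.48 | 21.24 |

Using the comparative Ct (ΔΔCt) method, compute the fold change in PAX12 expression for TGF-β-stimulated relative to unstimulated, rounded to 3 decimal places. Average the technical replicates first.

Mean Ct: PAX12 unstimulated 29.220; PAX12 TGF-β-stimulated 29.190; PPIA unstimulated 20.800; PPIA TGF-β-stimulated 21.440
ΔCt(unstimulated) = 29.220 − 20.800 = 8.420
ΔCt(TGF-β-stimulated) = 29.190 − 21.440 = 7.750
ΔΔCt = 7.750 − 8.420 = -0.670
Fold change = 2^(−(-0.670)) = 2^0.670 = 1.5911

1.591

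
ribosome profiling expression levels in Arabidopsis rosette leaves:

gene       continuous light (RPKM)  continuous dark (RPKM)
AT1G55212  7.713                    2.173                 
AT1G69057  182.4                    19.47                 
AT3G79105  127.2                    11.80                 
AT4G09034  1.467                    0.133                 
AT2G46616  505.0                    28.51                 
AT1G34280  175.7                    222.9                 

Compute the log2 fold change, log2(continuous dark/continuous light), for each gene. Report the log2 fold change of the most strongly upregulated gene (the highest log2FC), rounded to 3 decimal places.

0.343

log2(2.173/7.713) = -1.828  (AT1G55212)
log2(19.47/182.4) = -3.228  (AT1G69057)
log2(11.80/127.2) = -3.430  (AT3G79105)
log2(0.133/1.467) = -3.463  (AT4G09034)
log2(28.51/505.0) = -4.147  (AT2G46616)
log2(222.9/175.7) = 0.343  (AT1G34280)
AT1G34280 is most strongly upregulated.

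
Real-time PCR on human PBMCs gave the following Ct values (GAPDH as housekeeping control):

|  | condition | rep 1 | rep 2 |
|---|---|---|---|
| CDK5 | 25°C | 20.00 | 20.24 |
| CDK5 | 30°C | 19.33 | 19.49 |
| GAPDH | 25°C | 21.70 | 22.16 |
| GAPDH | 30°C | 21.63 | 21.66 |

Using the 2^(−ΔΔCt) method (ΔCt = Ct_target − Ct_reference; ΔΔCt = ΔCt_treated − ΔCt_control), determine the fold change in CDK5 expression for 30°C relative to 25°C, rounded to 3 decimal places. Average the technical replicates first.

1.343

Mean Ct: CDK5 25°C 20.120; CDK5 30°C 19.410; GAPDH 25°C 21.930; GAPDH 30°C 21.645
ΔCt(25°C) = 20.120 − 21.930 = -1.810
ΔCt(30°C) = 19.410 − 21.645 = -2.235
ΔΔCt = -2.235 − (-1.810) = -0.425
Fold change = 2^(−(-0.425)) = 2^0.425 = 1.3426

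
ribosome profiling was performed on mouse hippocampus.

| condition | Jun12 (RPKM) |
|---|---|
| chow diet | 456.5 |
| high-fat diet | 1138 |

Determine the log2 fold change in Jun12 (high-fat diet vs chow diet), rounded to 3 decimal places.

1.318

Fold change = 1138 / 456.5 = 2.4929
log2(2.4929) = 1.3178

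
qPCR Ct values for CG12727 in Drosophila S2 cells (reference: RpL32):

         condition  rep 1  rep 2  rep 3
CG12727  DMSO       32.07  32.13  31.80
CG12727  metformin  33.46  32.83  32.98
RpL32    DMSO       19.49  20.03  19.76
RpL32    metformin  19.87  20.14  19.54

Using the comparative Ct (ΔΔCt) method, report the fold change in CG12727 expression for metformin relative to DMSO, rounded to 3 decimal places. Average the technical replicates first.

Mean Ct: CG12727 DMSO 32.000; CG12727 metformin 33.090; RpL32 DMSO 19.760; RpL32 metformin 19.850
ΔCt(DMSO) = 32.000 − 19.760 = 12.240
ΔCt(metformin) = 33.090 − 19.850 = 13.240
ΔΔCt = 13.240 − 12.240 = 1.000
Fold change = 2^(−1.000) = 0.5000

0.500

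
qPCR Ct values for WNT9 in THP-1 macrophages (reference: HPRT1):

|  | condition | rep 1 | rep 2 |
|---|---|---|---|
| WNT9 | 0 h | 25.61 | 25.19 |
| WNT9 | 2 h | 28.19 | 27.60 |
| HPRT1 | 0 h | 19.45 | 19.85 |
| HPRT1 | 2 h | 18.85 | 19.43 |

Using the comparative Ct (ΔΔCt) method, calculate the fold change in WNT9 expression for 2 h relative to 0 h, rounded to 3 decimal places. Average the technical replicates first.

Mean Ct: WNT9 0 h 25.400; WNT9 2 h 27.895; HPRT1 0 h 19.650; HPRT1 2 h 19.140
ΔCt(0 h) = 25.400 − 19.650 = 5.750
ΔCt(2 h) = 27.895 − 19.140 = 8.755
ΔΔCt = 8.755 − 5.750 = 3.005
Fold change = 2^(−3.005) = 0.1246

0.125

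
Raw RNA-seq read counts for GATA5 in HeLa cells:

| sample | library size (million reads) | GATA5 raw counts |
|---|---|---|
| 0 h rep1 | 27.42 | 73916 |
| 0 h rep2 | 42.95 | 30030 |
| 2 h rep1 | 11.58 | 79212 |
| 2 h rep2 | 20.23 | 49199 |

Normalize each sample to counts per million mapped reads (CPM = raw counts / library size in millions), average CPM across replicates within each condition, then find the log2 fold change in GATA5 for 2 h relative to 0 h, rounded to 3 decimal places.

CPM(0 h rep1) = 73916 / 27.42 = 2695.6966
CPM(0 h rep2) = 30030 / 42.95 = 699.1851
CPM(2 h rep1) = 79212 / 11.58 = 6840.4145
CPM(2 h rep2) = 49199 / 20.23 = 2431.9822
mean CPM(0 h) = 1697.4408; mean CPM(2 h) = 4636.1984
Fold change = 4636.1984 / 1697.4408 = 2.73129
log2(2.73129) = 1.4496

1.450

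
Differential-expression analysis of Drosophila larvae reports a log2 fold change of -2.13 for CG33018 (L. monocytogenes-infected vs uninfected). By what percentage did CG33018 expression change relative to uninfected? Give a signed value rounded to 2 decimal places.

-77.15%

Fold change = 2^(-2.13) = 0.2285
Percent change = (FC − 1) × 100% = (0.2285 − 1) × 100 = -77.15%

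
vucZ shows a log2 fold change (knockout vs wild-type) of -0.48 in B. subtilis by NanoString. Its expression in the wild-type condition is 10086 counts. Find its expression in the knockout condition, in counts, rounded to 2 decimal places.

7231.44

Fold change = 2^(-0.48) = 0.7170
knockout expression = 10086 × 0.7170 = 7231.44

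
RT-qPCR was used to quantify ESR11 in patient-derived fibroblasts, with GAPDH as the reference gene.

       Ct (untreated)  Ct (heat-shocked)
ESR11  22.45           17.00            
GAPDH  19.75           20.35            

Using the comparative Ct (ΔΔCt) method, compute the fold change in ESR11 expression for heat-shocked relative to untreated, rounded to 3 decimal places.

66.257

ΔCt(untreated) = 22.450 − 19.750 = 2.700
ΔCt(heat-shocked) = 17.000 − 20.350 = -3.350
ΔΔCt = -3.350 − 2.700 = -6.050
Fold change = 2^(−(-6.050)) = 2^6.050 = 66.2570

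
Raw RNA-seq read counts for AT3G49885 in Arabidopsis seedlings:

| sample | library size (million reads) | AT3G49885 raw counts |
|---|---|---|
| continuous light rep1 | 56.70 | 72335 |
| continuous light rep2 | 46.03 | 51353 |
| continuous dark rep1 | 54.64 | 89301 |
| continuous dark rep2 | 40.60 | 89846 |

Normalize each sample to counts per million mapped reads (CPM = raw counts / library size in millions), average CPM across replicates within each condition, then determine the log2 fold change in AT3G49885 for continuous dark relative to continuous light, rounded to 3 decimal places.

0.686

CPM(continuous light rep1) = 72335 / 56.70 = 1275.7496
CPM(continuous light rep2) = 51353 / 46.03 = 1115.6420
CPM(continuous dark rep1) = 89301 / 54.64 = 1634.3521
CPM(continuous dark rep2) = 89846 / 40.60 = 2212.9557
mean CPM(continuous light) = 1195.6958; mean CPM(continuous dark) = 1923.6539
Fold change = 1923.6539 / 1195.6958 = 1.60882
log2(1.60882) = 0.6860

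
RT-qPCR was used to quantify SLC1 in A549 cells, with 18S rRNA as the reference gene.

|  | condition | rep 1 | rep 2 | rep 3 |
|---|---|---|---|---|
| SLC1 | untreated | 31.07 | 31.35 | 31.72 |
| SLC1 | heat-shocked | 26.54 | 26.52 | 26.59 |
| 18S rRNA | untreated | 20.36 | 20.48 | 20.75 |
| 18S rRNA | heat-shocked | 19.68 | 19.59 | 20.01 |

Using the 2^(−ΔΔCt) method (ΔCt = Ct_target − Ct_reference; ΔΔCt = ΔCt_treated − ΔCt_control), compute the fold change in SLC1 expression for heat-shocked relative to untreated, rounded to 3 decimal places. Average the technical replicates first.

Mean Ct: SLC1 untreated 31.380; SLC1 heat-shocked 26.550; 18S rRNA untreated 20.530; 18S rRNA heat-shocked 19.760
ΔCt(untreated) = 31.380 − 20.530 = 10.850
ΔCt(heat-shocked) = 26.550 − 19.760 = 6.790
ΔΔCt = 6.790 − 10.850 = -4.060
Fold change = 2^(−(-4.060)) = 2^4.060 = 16.6795

16.679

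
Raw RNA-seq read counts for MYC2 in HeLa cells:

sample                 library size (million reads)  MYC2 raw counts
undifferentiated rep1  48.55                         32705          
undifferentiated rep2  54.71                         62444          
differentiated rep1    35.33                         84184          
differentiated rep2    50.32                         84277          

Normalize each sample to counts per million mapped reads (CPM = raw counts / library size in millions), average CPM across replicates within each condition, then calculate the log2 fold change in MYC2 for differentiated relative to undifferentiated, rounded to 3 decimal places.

CPM(undifferentiated rep1) = 32705 / 48.55 = 673.6354
CPM(undifferentiated rep2) = 62444 / 54.71 = 1141.3636
CPM(differentiated rep1) = 84184 / 35.33 = 2382.7908
CPM(differentiated rep2) = 84277 / 50.32 = 1674.8211
mean CPM(undifferentiated) = 907.4995; mean CPM(differentiated) = 2028.8060
Fold change = 2028.8060 / 907.4995 = 2.23560
log2(2.23560) = 1.1607

1.161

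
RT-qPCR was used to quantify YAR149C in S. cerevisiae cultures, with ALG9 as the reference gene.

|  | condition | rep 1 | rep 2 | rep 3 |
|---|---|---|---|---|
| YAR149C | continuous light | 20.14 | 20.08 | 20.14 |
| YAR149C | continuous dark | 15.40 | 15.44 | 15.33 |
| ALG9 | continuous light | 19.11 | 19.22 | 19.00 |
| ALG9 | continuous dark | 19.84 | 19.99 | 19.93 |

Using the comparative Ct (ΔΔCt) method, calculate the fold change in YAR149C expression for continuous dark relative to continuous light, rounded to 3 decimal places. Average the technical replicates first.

46.527

Mean Ct: YAR149C continuous light 20.120; YAR149C continuous dark 15.390; ALG9 continuous light 19.110; ALG9 continuous dark 19.920
ΔCt(continuous light) = 20.120 − 19.110 = 1.010
ΔCt(continuous dark) = 15.390 − 19.920 = -4.530
ΔΔCt = -4.530 − 1.010 = -5.540
Fold change = 2^(−(-5.540)) = 2^5.540 = 46.5271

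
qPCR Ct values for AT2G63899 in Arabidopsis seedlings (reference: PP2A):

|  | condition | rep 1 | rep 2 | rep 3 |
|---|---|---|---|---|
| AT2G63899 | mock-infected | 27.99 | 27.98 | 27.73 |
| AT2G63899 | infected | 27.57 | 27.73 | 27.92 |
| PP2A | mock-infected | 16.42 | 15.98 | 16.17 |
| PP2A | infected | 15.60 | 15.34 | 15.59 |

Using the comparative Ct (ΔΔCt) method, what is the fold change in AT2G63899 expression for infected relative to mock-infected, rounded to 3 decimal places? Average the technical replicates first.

Mean Ct: AT2G63899 mock-infected 27.900; AT2G63899 infected 27.740; PP2A mock-infected 16.190; PP2A infected 15.510
ΔCt(mock-infected) = 27.900 − 16.190 = 11.710
ΔCt(infected) = 27.740 − 15.510 = 12.230
ΔΔCt = 12.230 − 11.710 = 0.520
Fold change = 2^(−0.520) = 0.6974

0.697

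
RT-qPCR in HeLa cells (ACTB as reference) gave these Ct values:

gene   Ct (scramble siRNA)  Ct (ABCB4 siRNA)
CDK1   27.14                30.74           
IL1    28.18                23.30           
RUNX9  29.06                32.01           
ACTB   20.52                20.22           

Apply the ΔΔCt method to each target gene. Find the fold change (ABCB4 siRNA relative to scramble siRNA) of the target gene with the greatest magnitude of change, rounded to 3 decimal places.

CDK1: ΔΔCt = (30.74−20.22) − (27.14−20.52) = 10.52 − 6.62 = 3.90; fold change = 2^-3.90 = 0.067
IL1: ΔΔCt = (23.30−20.22) − (28.18−20.52) = 3.08 − 7.66 = -4.58; fold change = 2^4.58 = 23.918
RUNX9: ΔΔCt = (32.01−20.22) − (29.06−20.52) = 11.79 − 8.54 = 3.25; fold change = 2^-3.25 = 0.105
IL1 has the largest |ΔΔCt| = 4.58.

23.918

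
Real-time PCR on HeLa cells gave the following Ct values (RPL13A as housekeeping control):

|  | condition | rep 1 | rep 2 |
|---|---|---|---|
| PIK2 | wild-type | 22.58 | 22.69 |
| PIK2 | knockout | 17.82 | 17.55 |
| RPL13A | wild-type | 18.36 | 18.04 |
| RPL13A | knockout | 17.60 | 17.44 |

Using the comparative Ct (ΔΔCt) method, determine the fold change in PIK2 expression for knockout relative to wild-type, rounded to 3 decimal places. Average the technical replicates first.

Mean Ct: PIK2 wild-type 22.635; PIK2 knockout 17.685; RPL13A wild-type 18.200; RPL13A knockout 17.520
ΔCt(wild-type) = 22.635 − 18.200 = 4.435
ΔCt(knockout) = 17.685 − 17.520 = 0.165
ΔΔCt = 0.165 − 4.435 = -4.270
Fold change = 2^(−(-4.270)) = 2^4.270 = 19.2929

19.293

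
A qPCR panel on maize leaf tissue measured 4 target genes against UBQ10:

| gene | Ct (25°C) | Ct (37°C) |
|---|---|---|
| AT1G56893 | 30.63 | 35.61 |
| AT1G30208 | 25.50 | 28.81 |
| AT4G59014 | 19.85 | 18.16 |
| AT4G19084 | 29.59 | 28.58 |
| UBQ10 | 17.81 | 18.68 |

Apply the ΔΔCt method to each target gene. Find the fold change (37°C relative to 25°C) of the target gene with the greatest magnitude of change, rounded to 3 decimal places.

AT1G56893: ΔΔCt = (35.61−18.68) − (30.63−17.81) = 16.93 − 12.82 = 4.11; fold change = 2^-4.11 = 0.058
AT1G30208: ΔΔCt = (28.81−18.68) − (25.50−17.81) = 10.13 − 7.69 = 2.44; fold change = 2^-2.44 = 0.184
AT4G59014: ΔΔCt = (18.16−18.68) − (19.85−17.81) = -0.52 − 2.04 = -2.56; fold change = 2^2.56 = 5.897
AT4G19084: ΔΔCt = (28.58−18.68) − (29.59−17.81) = 9.90 − 11.78 = -1.88; fold change = 2^1.88 = 3.681
AT1G56893 has the largest |ΔΔCt| = 4.11.

0.058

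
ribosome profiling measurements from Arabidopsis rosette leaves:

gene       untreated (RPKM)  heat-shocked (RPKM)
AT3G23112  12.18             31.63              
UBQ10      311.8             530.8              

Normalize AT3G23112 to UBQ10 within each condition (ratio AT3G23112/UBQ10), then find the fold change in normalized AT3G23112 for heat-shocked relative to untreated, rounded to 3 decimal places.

1.525

AT3G23112/UBQ10 (untreated) = 12.18 / 311.8 = 0.039064
AT3G23112/UBQ10 (heat-shocked) = 31.63 / 530.8 = 0.059589
Fold change = 0.059589 / 0.039064 = 1.5254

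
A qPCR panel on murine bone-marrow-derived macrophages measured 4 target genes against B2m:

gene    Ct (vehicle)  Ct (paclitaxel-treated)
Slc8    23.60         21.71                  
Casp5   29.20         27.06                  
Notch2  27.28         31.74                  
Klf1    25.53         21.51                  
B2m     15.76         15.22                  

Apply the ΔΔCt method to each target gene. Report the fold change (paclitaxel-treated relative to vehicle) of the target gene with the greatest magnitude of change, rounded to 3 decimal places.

0.031

Slc8: ΔΔCt = (21.71−15.22) − (23.60−15.76) = 6.49 − 7.84 = -1.35; fold change = 2^1.35 = 2.549
Casp5: ΔΔCt = (27.06−15.22) − (29.20−15.76) = 11.84 − 13.44 = -1.60; fold change = 2^1.60 = 3.031
Notch2: ΔΔCt = (31.74−15.22) − (27.28−15.76) = 16.52 − 11.52 = 5.00; fold change = 2^-5.00 = 0.031
Klf1: ΔΔCt = (21.51−15.22) − (25.53−15.76) = 6.29 − 9.77 = -3.48; fold change = 2^3.48 = 11.158
Notch2 has the largest |ΔΔCt| = 5.00.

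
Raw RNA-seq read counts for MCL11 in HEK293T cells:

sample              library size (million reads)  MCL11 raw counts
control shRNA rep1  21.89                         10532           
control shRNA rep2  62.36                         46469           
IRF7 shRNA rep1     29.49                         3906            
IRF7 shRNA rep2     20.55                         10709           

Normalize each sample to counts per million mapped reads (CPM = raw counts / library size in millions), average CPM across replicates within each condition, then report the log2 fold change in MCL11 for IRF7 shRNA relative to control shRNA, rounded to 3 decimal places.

-0.908

CPM(control shRNA rep1) = 10532 / 21.89 = 481.1329
CPM(control shRNA rep2) = 46469 / 62.36 = 745.1732
CPM(IRF7 shRNA rep1) = 3906 / 29.49 = 132.4517
CPM(IRF7 shRNA rep2) = 10709 / 20.55 = 521.1192
mean CPM(control shRNA) = 613.1531; mean CPM(IRF7 shRNA) = 326.7854
Fold change = 326.7854 / 613.1531 = 0.53296
log2(0.53296) = -0.9079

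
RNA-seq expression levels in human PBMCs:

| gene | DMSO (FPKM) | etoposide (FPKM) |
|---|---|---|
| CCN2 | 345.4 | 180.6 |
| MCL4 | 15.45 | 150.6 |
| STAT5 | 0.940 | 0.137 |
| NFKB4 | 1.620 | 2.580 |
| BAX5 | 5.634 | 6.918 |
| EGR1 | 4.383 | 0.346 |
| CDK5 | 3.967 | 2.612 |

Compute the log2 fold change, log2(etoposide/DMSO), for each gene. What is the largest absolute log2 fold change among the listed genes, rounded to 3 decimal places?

3.663

log2(180.6/345.4) = -0.935  (CCN2)
log2(150.6/15.45) = 3.285  (MCL4)
log2(0.137/0.940) = -2.778  (STAT5)
log2(2.580/1.620) = 0.671  (NFKB4)
log2(6.918/5.634) = 0.296  (BAX5)
log2(0.346/4.383) = -3.663  (EGR1)
log2(2.612/3.967) = -0.603  (CDK5)
The largest magnitude belongs to EGR1.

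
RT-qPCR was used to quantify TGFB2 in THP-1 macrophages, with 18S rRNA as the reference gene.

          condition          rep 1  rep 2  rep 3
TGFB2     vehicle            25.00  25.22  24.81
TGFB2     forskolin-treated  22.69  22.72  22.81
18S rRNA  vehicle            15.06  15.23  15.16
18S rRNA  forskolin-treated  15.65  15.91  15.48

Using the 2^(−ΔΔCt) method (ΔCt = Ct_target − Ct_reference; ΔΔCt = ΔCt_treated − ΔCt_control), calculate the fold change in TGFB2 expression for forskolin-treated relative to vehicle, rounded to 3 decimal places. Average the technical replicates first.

Mean Ct: TGFB2 vehicle 25.010; TGFB2 forskolin-treated 22.740; 18S rRNA vehicle 15.150; 18S rRNA forskolin-treated 15.680
ΔCt(vehicle) = 25.010 − 15.150 = 9.860
ΔCt(forskolin-treated) = 22.740 − 15.680 = 7.060
ΔΔCt = 7.060 − 9.860 = -2.800
Fold change = 2^(−(-2.800)) = 2^2.800 = 6.9644

6.964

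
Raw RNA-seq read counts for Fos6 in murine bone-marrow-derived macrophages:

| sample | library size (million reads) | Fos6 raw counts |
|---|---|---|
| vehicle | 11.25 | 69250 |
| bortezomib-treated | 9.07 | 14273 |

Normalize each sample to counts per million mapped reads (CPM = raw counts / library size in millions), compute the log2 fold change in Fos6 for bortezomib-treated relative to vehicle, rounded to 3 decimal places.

-1.968

CPM(vehicle) = 69250 / 11.25 = 6155.5556
CPM(bortezomib-treated) = 14273 / 9.07 = 1573.6494
Fold change = 1573.6494 / 6155.5556 = 0.25565
log2(0.25565) = -1.9678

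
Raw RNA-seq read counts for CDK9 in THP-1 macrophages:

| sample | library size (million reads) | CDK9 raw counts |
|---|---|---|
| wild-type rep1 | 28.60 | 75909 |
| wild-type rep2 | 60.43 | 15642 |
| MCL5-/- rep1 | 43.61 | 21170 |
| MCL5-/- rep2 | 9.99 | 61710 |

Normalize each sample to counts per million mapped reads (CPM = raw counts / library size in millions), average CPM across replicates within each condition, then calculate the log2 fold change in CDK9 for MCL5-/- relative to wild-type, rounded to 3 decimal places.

1.194

CPM(wild-type rep1) = 75909 / 28.60 = 2654.1608
CPM(wild-type rep2) = 15642 / 60.43 = 258.8449
CPM(MCL5-/- rep1) = 21170 / 43.61 = 485.4391
CPM(MCL5-/- rep2) = 61710 / 9.99 = 6177.1772
mean CPM(wild-type) = 1456.5029; mean CPM(MCL5-/-) = 3331.3081
Fold change = 3331.3081 / 1456.5029 = 2.28720
log2(2.28720) = 1.1936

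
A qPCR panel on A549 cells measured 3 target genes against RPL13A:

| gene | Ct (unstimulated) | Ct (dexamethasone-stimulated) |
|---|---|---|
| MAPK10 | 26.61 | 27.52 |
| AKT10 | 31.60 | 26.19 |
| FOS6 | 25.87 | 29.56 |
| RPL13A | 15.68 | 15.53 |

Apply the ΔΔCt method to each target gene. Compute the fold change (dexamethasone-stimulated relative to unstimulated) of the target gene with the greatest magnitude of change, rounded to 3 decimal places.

38.319

MAPK10: ΔΔCt = (27.52−15.53) − (26.61−15.68) = 11.99 − 10.93 = 1.06; fold change = 2^-1.06 = 0.480
AKT10: ΔΔCt = (26.19−15.53) − (31.60−15.68) = 10.66 − 15.92 = -5.26; fold change = 2^5.26 = 38.319
FOS6: ΔΔCt = (29.56−15.53) − (25.87−15.68) = 14.03 − 10.19 = 3.84; fold change = 2^-3.84 = 0.070
AKT10 has the largest |ΔΔCt| = 5.26.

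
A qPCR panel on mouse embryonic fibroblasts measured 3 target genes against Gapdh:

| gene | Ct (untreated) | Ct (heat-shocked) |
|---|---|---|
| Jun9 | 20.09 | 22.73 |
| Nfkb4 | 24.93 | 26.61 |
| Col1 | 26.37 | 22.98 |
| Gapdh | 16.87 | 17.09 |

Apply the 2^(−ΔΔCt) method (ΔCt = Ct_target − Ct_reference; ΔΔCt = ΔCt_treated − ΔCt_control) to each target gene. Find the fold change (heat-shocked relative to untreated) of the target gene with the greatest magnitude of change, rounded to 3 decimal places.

Jun9: ΔΔCt = (22.73−17.09) − (20.09−16.87) = 5.64 − 3.22 = 2.42; fold change = 2^-2.42 = 0.187
Nfkb4: ΔΔCt = (26.61−17.09) − (24.93−16.87) = 9.52 − 8.06 = 1.46; fold change = 2^-1.46 = 0.363
Col1: ΔΔCt = (22.98−17.09) − (26.37−16.87) = 5.89 − 9.50 = -3.61; fold change = 2^3.61 = 12.210
Col1 has the largest |ΔΔCt| = 3.61.

12.210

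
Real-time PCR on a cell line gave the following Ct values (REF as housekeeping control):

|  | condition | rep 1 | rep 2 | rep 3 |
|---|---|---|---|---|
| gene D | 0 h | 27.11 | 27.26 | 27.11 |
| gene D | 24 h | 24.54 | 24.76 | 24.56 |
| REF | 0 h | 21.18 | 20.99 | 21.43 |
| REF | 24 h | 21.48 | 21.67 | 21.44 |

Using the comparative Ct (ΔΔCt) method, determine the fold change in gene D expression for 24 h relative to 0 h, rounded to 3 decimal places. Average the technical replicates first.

7.311

Mean Ct: gene D 0 h 27.160; gene D 24 h 24.620; REF 0 h 21.200; REF 24 h 21.530
ΔCt(0 h) = 27.160 − 21.200 = 5.960
ΔCt(24 h) = 24.620 − 21.530 = 3.090
ΔΔCt = 3.090 − 5.960 = -2.870
Fold change = 2^(−(-2.870)) = 2^2.870 = 7.3107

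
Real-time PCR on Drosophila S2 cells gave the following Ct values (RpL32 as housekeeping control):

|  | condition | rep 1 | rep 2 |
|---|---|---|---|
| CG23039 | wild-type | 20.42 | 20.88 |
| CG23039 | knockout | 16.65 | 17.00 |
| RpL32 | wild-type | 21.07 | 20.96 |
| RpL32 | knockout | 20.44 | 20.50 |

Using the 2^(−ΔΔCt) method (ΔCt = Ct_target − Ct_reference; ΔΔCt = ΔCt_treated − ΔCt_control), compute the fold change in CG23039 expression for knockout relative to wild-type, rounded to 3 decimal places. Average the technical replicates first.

Mean Ct: CG23039 wild-type 20.650; CG23039 knockout 16.825; RpL32 wild-type 21.015; RpL32 knockout 20.470
ΔCt(wild-type) = 20.650 − 21.015 = -0.365
ΔCt(knockout) = 16.825 − 20.470 = -3.645
ΔΔCt = -3.645 − (-0.365) = -3.280
Fold change = 2^(−(-3.280)) = 2^3.280 = 9.7136

9.714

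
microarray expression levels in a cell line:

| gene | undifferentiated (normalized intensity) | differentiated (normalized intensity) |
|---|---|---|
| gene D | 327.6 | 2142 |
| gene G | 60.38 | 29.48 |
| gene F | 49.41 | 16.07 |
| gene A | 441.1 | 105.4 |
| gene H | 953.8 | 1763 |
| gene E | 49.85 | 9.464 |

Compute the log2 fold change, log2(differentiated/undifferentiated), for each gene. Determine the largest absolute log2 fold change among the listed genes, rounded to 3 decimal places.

log2(2142/327.6) = 2.709  (gene D)
log2(29.48/60.38) = -1.034  (gene G)
log2(16.07/49.41) = -1.620  (gene F)
log2(105.4/441.1) = -2.065  (gene A)
log2(1763/953.8) = 0.886  (gene H)
log2(9.464/49.85) = -2.397  (gene E)
The largest magnitude belongs to gene D.

2.709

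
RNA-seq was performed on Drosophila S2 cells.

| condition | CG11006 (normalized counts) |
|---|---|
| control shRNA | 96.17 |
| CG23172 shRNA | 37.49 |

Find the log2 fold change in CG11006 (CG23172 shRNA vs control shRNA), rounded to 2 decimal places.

-1.36

Fold change = 37.49 / 96.17 = 0.3898
log2(0.3898) = -1.359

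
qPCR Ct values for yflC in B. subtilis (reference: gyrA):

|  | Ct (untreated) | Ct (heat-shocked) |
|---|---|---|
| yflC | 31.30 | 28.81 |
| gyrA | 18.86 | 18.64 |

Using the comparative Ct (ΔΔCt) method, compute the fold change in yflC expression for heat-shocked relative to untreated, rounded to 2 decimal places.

ΔCt(untreated) = 31.300 − 18.860 = 12.440
ΔCt(heat-shocked) = 28.810 − 18.640 = 10.170
ΔΔCt = 10.170 − 12.440 = -2.270
Fold change = 2^(−(-2.270)) = 2^2.270 = 4.823

4.82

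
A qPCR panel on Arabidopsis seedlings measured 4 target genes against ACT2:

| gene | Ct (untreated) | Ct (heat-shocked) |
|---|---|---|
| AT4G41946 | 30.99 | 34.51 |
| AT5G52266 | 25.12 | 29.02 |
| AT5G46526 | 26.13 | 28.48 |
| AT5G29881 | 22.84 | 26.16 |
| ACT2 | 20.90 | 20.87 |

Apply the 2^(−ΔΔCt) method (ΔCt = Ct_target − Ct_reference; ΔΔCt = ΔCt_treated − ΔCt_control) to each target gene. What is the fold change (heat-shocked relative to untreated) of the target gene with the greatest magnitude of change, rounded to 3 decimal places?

AT4G41946: ΔΔCt = (34.51−20.87) − (30.99−20.90) = 13.64 − 10.09 = 3.55; fold change = 2^-3.55 = 0.085
AT5G52266: ΔΔCt = (29.02−20.87) − (25.12−20.90) = 8.15 − 4.22 = 3.93; fold change = 2^-3.93 = 0.066
AT5G46526: ΔΔCt = (28.48−20.87) − (26.13−20.90) = 7.61 − 5.23 = 2.38; fold change = 2^-2.38 = 0.192
AT5G29881: ΔΔCt = (26.16−20.87) − (22.84−20.90) = 5.29 − 1.94 = 3.35; fold change = 2^-3.35 = 0.098
AT5G52266 has the largest |ΔΔCt| = 3.93.

0.066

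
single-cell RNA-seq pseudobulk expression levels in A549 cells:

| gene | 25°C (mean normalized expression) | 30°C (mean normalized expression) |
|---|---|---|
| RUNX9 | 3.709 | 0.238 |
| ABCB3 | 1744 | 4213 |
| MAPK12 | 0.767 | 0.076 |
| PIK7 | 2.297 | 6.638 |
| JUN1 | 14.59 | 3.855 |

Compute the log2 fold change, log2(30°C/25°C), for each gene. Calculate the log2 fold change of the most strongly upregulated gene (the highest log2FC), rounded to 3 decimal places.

log2(0.238/3.709) = -3.962  (RUNX9)
log2(4213/1744) = 1.272  (ABCB3)
log2(0.076/0.767) = -3.335  (MAPK12)
log2(6.638/2.297) = 1.531  (PIK7)
log2(3.855/14.59) = -1.920  (JUN1)
PIK7 is most strongly upregulated.

1.531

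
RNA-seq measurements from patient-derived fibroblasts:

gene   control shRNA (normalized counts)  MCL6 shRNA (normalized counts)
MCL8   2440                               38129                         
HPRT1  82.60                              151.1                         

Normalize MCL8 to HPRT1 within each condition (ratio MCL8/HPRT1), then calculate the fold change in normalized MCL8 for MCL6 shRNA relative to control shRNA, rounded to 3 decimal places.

MCL8/HPRT1 (control shRNA) = 2440 / 82.60 = 29.54
MCL8/HPRT1 (MCL6 shRNA) = 38129 / 151.1 = 252.34
Fold change = 252.34 / 29.54 = 8.5424

8.542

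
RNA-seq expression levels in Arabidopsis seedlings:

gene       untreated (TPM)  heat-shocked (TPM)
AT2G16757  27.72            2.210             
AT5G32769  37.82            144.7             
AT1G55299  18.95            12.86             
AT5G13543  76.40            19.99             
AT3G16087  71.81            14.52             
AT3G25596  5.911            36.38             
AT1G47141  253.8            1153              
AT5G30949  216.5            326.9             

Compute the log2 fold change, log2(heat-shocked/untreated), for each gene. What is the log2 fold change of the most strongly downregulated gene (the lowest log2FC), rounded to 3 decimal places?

-3.649

log2(2.210/27.72) = -3.649  (AT2G16757)
log2(144.7/37.82) = 1.936  (AT5G32769)
log2(12.86/18.95) = -0.559  (AT1G55299)
log2(19.99/76.40) = -1.934  (AT5G13543)
log2(14.52/71.81) = -2.306  (AT3G16087)
log2(36.38/5.911) = 2.622  (AT3G25596)
log2(1153/253.8) = 2.184  (AT1G47141)
log2(326.9/216.5) = 0.594  (AT5G30949)
AT2G16757 is most strongly downregulated.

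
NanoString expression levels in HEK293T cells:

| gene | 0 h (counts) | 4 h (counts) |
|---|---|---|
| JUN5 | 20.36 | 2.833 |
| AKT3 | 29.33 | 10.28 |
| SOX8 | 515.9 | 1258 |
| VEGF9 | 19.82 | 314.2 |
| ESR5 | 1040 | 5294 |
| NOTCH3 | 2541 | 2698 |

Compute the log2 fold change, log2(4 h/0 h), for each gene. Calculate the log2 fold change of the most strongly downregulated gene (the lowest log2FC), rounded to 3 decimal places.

log2(2.833/20.36) = -2.845  (JUN5)
log2(10.28/29.33) = -1.513  (AKT3)
log2(1258/515.9) = 1.286  (SOX8)
log2(314.2/19.82) = 3.987  (VEGF9)
log2(5294/1040) = 2.348  (ESR5)
log2(2698/2541) = 0.086  (NOTCH3)
JUN5 is most strongly downregulated.

-2.845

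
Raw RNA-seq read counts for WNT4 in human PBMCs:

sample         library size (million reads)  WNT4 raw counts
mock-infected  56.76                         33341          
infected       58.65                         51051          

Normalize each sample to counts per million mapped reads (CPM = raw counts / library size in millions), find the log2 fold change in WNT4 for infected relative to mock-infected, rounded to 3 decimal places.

0.567

CPM(mock-infected) = 33341 / 56.76 = 587.4031
CPM(infected) = 51051 / 58.65 = 870.4348
Fold change = 870.4348 / 587.4031 = 1.48184
log2(1.48184) = 0.5674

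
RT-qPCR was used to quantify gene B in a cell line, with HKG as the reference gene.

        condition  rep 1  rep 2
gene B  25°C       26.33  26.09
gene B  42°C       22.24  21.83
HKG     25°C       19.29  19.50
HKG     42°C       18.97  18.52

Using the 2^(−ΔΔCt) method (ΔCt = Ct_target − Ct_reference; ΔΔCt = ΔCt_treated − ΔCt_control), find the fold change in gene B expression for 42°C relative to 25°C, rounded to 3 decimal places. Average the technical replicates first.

11.511

Mean Ct: gene B 25°C 26.210; gene B 42°C 22.035; HKG 25°C 19.395; HKG 42°C 18.745
ΔCt(25°C) = 26.210 − 19.395 = 6.815
ΔCt(42°C) = 22.035 − 18.745 = 3.290
ΔΔCt = 3.290 − 6.815 = -3.525
Fold change = 2^(−(-3.525)) = 2^3.525 = 11.5115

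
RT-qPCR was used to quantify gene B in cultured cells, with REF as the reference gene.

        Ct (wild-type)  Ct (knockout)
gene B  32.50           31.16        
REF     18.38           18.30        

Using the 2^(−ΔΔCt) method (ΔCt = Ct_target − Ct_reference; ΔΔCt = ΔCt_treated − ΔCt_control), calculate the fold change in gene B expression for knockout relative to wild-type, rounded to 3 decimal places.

2.395

ΔCt(wild-type) = 32.500 − 18.380 = 14.120
ΔCt(knockout) = 31.160 − 18.300 = 12.860
ΔΔCt = 12.860 − 14.120 = -1.260
Fold change = 2^(−(-1.260)) = 2^1.260 = 2.3950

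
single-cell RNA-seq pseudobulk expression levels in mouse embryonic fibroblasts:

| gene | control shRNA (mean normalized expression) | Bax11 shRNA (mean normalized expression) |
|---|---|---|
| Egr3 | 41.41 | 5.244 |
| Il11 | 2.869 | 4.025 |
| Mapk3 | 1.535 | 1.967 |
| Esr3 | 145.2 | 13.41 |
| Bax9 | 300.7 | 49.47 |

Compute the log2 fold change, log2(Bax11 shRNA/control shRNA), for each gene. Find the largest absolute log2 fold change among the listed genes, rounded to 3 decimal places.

3.437

log2(5.244/41.41) = -2.981  (Egr3)
log2(4.025/2.869) = 0.488  (Il11)
log2(1.967/1.535) = 0.358  (Mapk3)
log2(13.41/145.2) = -3.437  (Esr3)
log2(49.47/300.7) = -2.604  (Bax9)
The largest magnitude belongs to Esr3.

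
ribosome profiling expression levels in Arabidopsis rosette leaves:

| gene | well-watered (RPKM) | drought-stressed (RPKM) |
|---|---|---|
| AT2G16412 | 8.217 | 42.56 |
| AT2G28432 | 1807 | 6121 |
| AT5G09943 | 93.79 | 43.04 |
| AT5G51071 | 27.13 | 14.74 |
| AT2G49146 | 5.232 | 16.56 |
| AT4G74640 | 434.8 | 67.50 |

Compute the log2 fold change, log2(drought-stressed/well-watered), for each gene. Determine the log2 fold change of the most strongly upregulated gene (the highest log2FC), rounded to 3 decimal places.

log2(42.56/8.217) = 2.373  (AT2G16412)
log2(6121/1807) = 1.760  (AT2G28432)
log2(43.04/93.79) = -1.124  (AT5G09943)
log2(14.74/27.13) = -0.880  (AT5G51071)
log2(16.56/5.232) = 1.662  (AT2G49146)
log2(67.50/434.8) = -2.687  (AT4G74640)
AT2G16412 is most strongly upregulated.

2.373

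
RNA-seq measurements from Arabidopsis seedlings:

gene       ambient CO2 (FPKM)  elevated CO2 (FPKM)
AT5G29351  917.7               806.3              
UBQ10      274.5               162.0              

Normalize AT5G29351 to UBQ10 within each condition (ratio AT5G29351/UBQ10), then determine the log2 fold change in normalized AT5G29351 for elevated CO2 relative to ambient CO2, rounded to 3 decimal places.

0.574

AT5G29351/UBQ10 (ambient CO2) = 917.7 / 274.5 = 3.3432
AT5G29351/UBQ10 (elevated CO2) = 806.3 / 162.0 = 4.9772
Fold change = 4.9772 / 3.3432 = 1.4888
log2(1.4888) = 0.5741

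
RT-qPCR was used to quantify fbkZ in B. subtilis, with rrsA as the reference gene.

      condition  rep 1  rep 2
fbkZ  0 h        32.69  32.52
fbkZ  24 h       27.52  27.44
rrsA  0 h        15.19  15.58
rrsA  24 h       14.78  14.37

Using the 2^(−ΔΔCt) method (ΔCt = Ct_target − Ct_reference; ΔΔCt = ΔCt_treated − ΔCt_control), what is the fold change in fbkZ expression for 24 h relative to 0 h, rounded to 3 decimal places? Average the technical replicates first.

19.904

Mean Ct: fbkZ 0 h 32.605; fbkZ 24 h 27.480; rrsA 0 h 15.385; rrsA 24 h 14.575
ΔCt(0 h) = 32.605 − 15.385 = 17.220
ΔCt(24 h) = 27.480 − 14.575 = 12.905
ΔΔCt = 12.905 − 17.220 = -4.315
Fold change = 2^(−(-4.315)) = 2^4.315 = 19.9042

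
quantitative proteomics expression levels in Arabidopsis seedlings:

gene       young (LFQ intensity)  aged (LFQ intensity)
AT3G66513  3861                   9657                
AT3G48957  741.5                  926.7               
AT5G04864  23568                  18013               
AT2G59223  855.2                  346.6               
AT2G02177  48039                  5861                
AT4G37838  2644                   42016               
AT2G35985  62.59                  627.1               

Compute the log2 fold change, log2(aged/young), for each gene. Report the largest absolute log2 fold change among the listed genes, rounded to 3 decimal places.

3.990

log2(9657/3861) = 1.323  (AT3G66513)
log2(926.7/741.5) = 0.322  (AT3G48957)
log2(18013/23568) = -0.388  (AT5G04864)
log2(346.6/855.2) = -1.303  (AT2G59223)
log2(5861/48039) = -3.035  (AT2G02177)
log2(42016/2644) = 3.990  (AT4G37838)
log2(627.1/62.59) = 3.325  (AT2G35985)
The largest magnitude belongs to AT4G37838.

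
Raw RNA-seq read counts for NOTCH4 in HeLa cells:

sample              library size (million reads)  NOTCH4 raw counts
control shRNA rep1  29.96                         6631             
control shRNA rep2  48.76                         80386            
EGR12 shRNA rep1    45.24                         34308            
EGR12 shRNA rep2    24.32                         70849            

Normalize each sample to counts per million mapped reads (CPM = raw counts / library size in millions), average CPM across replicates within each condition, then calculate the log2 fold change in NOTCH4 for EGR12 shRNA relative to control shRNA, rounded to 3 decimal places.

CPM(control shRNA rep1) = 6631 / 29.96 = 221.3284
CPM(control shRNA rep2) = 80386 / 48.76 = 1648.6054
CPM(EGR12 shRNA rep1) = 34308 / 45.24 = 758.3554
CPM(EGR12 shRNA rep2) = 70849 / 24.32 = 2913.1990
mean CPM(control shRNA) = 934.9669; mean CPM(EGR12 shRNA) = 1835.7772
Fold change = 1835.7772 / 934.9669 = 1.96347
log2(1.96347) = 0.9734

0.973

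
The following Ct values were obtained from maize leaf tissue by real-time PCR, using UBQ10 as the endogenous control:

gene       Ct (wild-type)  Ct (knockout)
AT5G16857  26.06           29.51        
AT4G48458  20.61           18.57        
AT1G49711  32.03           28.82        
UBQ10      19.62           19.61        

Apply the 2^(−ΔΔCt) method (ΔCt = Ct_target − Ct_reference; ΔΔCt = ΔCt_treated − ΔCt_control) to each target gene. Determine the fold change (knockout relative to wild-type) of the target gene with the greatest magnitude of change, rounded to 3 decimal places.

0.091

AT5G16857: ΔΔCt = (29.51−19.61) − (26.06−19.62) = 9.90 − 6.44 = 3.46; fold change = 2^-3.46 = 0.091
AT4G48458: ΔΔCt = (18.57−19.61) − (20.61−19.62) = -1.04 − 0.99 = -2.03; fold change = 2^2.03 = 4.084
AT1G49711: ΔΔCt = (28.82−19.61) − (32.03−19.62) = 9.21 − 12.41 = -3.20; fold change = 2^3.20 = 9.190
AT5G16857 has the largest |ΔΔCt| = 3.46.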